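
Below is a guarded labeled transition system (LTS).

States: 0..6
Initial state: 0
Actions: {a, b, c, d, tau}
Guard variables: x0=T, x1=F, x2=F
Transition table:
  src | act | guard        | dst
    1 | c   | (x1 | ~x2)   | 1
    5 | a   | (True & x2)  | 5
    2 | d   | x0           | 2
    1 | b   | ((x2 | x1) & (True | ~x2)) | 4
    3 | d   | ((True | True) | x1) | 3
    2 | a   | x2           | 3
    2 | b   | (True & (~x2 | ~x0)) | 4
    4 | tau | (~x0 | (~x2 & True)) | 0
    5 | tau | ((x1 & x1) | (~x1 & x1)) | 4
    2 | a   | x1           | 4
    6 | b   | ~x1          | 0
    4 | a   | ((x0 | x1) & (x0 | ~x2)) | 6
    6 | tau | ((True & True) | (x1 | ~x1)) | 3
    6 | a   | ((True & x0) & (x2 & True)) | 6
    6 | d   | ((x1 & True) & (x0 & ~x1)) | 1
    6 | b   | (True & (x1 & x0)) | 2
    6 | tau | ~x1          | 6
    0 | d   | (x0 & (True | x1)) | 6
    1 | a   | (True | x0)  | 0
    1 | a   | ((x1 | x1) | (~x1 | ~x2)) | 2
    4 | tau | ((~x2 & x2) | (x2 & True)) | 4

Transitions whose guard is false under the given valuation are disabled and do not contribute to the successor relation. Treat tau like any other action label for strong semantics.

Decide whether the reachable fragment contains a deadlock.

Reach set: {0,3,6}
  0: d→6  [deg 1]
  3: d→3  [deg 1]
  6: b→0  tau→3  tau→6  [deg 3]

Answer: DEADLOCK-FREE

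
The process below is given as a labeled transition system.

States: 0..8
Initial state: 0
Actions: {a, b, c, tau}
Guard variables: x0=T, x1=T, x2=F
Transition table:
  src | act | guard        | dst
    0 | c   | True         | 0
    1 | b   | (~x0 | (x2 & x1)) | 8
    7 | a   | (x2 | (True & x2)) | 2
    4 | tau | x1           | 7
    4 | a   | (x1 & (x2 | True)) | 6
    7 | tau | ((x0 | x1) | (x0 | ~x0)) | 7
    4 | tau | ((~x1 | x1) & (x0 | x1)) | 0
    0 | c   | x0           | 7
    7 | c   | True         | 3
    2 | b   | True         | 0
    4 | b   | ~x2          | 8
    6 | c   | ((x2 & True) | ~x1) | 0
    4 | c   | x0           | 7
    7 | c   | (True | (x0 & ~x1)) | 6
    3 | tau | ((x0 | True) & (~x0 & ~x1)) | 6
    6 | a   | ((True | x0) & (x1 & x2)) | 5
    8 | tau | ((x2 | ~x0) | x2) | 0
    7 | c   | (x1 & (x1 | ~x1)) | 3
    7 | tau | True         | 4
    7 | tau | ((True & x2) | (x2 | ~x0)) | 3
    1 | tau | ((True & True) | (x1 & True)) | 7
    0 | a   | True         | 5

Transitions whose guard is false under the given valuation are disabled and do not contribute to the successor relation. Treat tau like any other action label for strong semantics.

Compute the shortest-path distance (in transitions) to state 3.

Answer: 2

Trace:
Breadth-first toward 3:
  Layer 0: {0}
  Layer 1: {5,7}
  Layer 2: {3,4,6}
first hit 3 at d=2 via c·c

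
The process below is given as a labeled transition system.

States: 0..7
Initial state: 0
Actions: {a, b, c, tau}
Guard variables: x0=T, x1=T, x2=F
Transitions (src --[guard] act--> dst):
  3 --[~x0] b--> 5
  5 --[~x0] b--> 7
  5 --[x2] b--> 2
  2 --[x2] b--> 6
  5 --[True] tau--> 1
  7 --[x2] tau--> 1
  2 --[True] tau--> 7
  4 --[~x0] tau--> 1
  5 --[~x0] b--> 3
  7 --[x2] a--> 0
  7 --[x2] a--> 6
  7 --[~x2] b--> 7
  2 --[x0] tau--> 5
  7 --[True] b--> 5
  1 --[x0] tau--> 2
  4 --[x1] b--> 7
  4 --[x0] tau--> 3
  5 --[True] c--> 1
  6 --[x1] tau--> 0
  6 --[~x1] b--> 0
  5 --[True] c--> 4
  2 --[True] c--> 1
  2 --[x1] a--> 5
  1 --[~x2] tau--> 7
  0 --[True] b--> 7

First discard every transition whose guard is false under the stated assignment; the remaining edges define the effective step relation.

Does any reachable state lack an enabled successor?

Reachable = {0,1,2,3,4,5,7}
  0: b→7  [1 out]
  1: tau→2  tau→7  [2 out]
  2: a→5  c→1  tau→5  tau→7  [4 out]
  3: ∅  [STUCK]
  4: b→7  tau→3  [2 out]
  5: c→1  c→4  tau→1  [3 out]
  7: b→5  b→7  [2 out]
witness 3: b·b·c·tau

Answer: DEADLOCK at state 3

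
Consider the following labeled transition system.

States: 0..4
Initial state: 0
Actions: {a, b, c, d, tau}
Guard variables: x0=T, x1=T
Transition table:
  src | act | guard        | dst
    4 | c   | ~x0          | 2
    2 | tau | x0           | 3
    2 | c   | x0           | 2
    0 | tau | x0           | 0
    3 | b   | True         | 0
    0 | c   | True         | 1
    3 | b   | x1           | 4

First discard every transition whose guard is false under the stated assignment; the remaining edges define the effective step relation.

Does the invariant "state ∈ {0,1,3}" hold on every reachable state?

Answer: INVARIANT HOLDS

Analysis:
Allowed set {0,1,3}
Reach set: {0,1}
  0: ok
  1: ok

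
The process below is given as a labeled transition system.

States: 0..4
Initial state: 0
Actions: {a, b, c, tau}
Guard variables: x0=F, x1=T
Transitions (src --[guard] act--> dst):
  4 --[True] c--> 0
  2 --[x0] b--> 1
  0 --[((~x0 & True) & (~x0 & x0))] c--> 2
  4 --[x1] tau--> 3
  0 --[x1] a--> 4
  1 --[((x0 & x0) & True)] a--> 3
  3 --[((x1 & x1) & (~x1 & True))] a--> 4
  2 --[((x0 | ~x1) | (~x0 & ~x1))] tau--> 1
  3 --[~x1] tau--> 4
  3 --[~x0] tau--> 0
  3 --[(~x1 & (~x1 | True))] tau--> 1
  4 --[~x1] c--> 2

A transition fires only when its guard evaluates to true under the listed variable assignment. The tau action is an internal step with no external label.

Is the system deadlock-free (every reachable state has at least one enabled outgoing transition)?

Answer: DEADLOCK-FREE

Working:
R = {0,3,4}
  0: a→4  [1 out]
  3: tau→0  [1 out]
  4: c→0  tau→3  [2 out]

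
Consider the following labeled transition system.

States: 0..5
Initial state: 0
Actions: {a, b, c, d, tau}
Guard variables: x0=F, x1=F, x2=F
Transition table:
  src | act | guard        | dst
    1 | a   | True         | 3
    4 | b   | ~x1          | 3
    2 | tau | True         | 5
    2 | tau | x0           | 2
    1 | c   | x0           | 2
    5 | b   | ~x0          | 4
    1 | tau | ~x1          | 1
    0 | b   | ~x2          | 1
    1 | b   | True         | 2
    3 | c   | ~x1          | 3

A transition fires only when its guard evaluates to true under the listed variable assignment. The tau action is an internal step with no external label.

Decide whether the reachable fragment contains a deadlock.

Answer: DEADLOCK-FREE

Trace:
R = {0,1,2,3,4,5}
  0: b→1  [deg 1]
  1: a→3  b→2  tau→1  [deg 3]
  2: tau→5  [deg 1]
  3: c→3  [deg 1]
  4: b→3  [deg 1]
  5: b→4  [deg 1]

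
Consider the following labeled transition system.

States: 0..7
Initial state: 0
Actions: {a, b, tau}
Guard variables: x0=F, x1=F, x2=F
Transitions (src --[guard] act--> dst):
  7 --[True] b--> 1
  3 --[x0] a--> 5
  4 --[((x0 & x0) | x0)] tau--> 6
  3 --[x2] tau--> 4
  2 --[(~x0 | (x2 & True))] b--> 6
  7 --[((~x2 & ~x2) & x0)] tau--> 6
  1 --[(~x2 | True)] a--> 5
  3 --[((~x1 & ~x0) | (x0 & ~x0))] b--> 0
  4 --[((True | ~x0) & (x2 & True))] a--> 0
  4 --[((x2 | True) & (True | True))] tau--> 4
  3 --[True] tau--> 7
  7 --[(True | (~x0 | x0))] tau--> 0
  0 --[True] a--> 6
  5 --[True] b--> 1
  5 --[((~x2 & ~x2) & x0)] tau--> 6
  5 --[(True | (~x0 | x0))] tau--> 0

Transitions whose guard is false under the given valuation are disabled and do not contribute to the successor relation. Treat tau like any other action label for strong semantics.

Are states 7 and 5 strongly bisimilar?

Answer: BISIMILAR

Analysis:
Bisimulation quotient by refinement:
  π0 = {{0,1,2,3,4,5,6,7}}
  π1 = {{0,1},{2},{3,5,7},{4},{6}}
  π2 = {{0},{1},{2},{3},{4},{5,7},{6}}
7 equivalence class(es) (converged in 3)
7∈{5,7}, 5∈{5,7}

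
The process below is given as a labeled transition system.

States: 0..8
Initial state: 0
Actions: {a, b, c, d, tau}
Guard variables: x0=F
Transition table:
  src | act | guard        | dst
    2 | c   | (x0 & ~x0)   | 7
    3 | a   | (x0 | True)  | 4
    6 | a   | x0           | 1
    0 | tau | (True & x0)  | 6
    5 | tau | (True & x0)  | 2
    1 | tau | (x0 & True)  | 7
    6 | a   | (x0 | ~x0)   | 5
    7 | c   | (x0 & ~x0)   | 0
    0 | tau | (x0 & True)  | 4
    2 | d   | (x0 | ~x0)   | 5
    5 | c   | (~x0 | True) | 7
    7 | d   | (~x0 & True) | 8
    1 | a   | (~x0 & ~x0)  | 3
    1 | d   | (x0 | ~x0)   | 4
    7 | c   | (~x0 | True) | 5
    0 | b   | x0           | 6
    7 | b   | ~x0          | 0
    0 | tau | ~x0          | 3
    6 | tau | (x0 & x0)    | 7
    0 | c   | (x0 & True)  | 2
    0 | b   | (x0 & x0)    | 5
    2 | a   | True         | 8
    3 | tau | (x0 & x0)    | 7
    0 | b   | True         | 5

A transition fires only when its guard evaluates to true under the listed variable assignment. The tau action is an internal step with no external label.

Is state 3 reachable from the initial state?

Answer: REACHABLE

Trace:
After dropping false guards: 12 live edges.
depth 0: {0}
depth 1: {3,5}  cumulative {0,3,5}
depth 2: {4,7}  cumulative {0,3,4,5,7}
depth 3: {8}  cumulative {0,3,4,5,7,8}
Reachable = {0,3,4,5,7,8}
witness 3: tau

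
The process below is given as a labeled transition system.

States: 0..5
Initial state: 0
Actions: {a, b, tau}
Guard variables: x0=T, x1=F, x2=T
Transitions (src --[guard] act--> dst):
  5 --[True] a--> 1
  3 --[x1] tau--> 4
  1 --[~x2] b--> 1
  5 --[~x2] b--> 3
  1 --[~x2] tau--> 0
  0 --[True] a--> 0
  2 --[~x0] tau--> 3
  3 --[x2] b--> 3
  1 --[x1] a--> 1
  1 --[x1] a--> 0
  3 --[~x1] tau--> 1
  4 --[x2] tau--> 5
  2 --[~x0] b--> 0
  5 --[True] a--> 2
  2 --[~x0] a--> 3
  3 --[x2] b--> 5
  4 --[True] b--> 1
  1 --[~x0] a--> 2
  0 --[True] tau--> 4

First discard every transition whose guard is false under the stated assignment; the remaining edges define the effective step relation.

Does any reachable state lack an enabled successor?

Answer: DEADLOCK at state 1

Analysis:
Reach set: {0,1,2,4,5}
  0: a→0  tau→4  [deg 2]
  1: ∅  [no exit]
  2: ∅  [no exit]
  4: b→1  tau→5  [deg 2]
  5: a→1  a→2  [deg 2]
trace reaching 1: tau·b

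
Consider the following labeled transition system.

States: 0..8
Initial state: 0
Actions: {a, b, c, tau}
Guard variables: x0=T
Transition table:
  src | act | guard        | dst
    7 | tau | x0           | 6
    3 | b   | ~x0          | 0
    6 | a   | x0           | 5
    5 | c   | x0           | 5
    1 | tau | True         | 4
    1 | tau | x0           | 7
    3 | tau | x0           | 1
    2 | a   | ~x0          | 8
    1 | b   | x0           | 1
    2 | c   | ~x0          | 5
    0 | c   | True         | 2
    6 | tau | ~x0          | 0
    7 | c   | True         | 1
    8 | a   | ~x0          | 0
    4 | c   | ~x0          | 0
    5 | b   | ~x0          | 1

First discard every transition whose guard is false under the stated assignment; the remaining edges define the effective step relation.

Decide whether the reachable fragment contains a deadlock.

Answer: DEADLOCK at state 2

Trace:
Reachable = {0,2}
  0: c→2  [1 out]
  2: ∅  [deadlock]
trace reaching 2: c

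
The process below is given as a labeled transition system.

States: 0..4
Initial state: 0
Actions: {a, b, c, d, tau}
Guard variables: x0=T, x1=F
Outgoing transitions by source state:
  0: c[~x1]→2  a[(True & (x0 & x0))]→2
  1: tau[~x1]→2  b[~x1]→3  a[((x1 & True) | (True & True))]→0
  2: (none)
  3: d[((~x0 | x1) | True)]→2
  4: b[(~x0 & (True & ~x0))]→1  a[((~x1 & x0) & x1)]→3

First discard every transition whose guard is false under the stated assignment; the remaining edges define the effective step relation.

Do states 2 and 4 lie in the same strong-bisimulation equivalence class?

Refine partition for ~:
  P[0] = {{0,1,2,3,4}}
  P[1] = {{0},{1},{2,4},{3}}
Fixed point at round 2; 4 class(es).
2∈{2,4}, 4∈{2,4}

Answer: BISIMILAR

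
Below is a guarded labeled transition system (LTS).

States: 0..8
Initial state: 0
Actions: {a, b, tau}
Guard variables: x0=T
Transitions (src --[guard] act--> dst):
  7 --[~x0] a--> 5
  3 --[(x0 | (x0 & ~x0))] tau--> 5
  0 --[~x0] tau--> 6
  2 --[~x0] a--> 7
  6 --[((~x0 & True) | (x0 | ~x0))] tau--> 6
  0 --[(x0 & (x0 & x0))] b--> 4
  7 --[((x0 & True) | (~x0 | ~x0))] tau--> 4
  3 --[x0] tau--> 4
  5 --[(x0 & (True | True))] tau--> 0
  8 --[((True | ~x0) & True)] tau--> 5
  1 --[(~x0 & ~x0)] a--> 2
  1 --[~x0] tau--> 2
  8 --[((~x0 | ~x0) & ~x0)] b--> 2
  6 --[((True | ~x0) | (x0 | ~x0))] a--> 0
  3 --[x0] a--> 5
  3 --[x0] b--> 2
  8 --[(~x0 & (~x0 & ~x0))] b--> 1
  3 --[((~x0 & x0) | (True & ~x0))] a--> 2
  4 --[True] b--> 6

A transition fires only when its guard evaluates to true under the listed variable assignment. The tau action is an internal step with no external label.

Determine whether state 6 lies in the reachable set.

Answer: REACHABLE

Working:
Guard filter leaves 11 enabled edge(s).
Layer 0: {0}
Layer 1: {4}  now seen {0,4}
Layer 2: {6}  now seen {0,4,6}
R = {0,4,6}
witness 6: b·b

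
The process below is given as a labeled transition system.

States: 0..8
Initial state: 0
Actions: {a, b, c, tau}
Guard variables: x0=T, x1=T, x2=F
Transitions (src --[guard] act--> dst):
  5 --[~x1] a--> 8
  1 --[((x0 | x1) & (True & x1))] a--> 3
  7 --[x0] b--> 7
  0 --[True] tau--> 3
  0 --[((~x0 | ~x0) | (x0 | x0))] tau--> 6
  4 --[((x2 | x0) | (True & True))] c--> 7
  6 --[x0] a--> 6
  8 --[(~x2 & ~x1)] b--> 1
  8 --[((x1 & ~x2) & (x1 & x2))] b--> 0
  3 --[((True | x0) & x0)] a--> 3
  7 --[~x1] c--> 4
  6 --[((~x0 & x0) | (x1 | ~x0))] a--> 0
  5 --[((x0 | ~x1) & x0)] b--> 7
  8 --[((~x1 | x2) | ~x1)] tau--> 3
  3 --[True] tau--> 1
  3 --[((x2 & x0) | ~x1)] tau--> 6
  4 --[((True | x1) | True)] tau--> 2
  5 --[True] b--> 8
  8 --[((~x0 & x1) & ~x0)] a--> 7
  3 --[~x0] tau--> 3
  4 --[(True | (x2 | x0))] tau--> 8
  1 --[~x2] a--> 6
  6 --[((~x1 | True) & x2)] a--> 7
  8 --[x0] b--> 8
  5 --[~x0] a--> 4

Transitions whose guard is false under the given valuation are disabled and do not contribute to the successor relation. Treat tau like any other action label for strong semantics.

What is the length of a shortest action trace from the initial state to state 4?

BFS to 4:
  depth 0: {0}
  depth 1: {3,6}
  depth 2: {1}
4 never appears.

Answer: UNREACHABLE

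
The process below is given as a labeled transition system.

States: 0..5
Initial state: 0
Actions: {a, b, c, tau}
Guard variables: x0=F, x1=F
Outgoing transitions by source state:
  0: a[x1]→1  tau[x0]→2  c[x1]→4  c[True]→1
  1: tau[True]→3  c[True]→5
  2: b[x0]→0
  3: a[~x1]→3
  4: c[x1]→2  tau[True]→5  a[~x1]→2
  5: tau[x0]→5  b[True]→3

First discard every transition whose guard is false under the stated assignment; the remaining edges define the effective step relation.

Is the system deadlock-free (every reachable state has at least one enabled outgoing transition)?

Reach set: {0,1,3,5}
  0: c→1  [deg 1]
  1: c→5  tau→3  [deg 2]
  3: a→3  [deg 1]
  5: b→3  [deg 1]

Answer: DEADLOCK-FREE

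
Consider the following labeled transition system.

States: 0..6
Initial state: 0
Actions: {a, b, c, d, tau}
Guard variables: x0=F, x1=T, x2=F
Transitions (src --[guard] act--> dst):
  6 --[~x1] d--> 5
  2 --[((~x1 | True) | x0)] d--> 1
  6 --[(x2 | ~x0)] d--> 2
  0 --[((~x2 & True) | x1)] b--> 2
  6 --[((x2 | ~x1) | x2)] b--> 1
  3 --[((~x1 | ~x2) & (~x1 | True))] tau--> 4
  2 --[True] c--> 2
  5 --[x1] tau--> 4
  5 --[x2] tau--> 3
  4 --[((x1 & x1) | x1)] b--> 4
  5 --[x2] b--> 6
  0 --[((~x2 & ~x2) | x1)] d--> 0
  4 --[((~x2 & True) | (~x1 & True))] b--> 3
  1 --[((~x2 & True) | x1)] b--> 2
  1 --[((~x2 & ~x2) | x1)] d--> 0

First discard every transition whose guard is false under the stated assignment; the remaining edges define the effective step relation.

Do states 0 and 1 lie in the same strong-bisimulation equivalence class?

Answer: BISIMILAR

Trace:
Compute ~ classes (split until stable):
  π0 = {{0,1,2,3,4,5,6}}
  π1 = {{0,1},{2},{3,5},{4},{6}}
5 equivalence class(es) (converged in 2)
0∈{0,1}, 1∈{0,1}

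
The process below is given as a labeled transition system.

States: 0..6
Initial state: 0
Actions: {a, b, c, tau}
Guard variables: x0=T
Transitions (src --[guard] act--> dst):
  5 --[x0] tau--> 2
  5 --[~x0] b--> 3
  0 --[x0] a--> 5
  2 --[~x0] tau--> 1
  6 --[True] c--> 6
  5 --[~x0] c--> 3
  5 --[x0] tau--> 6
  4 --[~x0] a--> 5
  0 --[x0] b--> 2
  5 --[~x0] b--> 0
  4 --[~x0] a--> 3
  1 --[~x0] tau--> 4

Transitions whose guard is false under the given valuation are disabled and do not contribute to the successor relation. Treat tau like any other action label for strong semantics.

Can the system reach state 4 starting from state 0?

Answer: UNREACHABLE

Working:
Guard filter leaves 5 enabled edge(s).
depth 0: {0}
depth 1: {2,5}  now seen {0,2,5}
depth 2: {6}  now seen {0,2,5,6}
R = {0,2,5,6}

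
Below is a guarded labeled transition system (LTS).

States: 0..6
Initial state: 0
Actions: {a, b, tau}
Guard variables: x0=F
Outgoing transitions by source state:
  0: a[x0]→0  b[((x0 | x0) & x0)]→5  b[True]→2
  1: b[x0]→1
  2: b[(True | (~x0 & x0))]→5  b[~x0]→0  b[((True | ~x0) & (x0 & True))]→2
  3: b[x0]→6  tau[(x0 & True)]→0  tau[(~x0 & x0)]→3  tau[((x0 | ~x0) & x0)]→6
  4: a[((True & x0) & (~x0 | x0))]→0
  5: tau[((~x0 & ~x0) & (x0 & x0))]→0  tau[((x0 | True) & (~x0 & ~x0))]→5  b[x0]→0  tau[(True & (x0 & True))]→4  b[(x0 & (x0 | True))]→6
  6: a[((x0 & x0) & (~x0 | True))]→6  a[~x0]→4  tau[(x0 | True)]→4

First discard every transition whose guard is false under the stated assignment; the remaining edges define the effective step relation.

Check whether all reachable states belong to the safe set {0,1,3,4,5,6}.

Answer: INVARIANT VIOLATED at state 2

Trace:
Inv-set: {0,1,3,4,5,6}
Reach set: {0,2,5}
  0: ✓
  2: outside
  5: ✓
reach 2 via b — violates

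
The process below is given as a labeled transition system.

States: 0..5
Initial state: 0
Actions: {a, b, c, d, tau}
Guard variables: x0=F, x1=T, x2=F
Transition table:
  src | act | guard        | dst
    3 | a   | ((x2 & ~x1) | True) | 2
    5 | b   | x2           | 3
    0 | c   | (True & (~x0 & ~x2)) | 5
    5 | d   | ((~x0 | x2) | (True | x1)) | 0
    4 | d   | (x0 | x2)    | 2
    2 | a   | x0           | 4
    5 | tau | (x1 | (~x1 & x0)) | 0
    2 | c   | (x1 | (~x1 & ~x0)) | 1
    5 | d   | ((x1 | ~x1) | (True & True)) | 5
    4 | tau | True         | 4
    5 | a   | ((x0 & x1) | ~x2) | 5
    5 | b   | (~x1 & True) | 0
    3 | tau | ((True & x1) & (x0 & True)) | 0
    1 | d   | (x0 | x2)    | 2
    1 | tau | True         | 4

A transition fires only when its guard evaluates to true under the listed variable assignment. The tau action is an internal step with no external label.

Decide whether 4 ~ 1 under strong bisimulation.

Answer: BISIMILAR

Working:
Refine partition for ~:
  P[0] = {{0,1,2,3,4,5}}
  P[1] = {{0,2},{1,4},{3},{5}}
  P[2] = {{0},{1,4},{2},{3},{5}}
stable after 3 split(s): 5 block(s)
class of 4: {1,4}; class of 1: {1,4}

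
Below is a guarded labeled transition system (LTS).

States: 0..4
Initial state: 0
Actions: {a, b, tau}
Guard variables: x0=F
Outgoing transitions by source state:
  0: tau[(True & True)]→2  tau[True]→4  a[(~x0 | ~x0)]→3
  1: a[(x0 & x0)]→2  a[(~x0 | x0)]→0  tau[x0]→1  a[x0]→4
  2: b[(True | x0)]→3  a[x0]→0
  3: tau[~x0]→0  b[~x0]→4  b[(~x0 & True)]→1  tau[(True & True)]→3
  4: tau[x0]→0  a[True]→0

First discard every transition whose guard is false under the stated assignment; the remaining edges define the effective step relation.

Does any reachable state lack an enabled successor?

Reach set: {0,1,2,3,4}
  0: a→3  tau→2  tau→4  [3 exit(s)]
  1: a→0  [1 exit(s)]
  2: b→3  [1 exit(s)]
  3: b→1  b→4  tau→0  tau→3  [4 exit(s)]
  4: a→0  [1 exit(s)]

Answer: DEADLOCK-FREE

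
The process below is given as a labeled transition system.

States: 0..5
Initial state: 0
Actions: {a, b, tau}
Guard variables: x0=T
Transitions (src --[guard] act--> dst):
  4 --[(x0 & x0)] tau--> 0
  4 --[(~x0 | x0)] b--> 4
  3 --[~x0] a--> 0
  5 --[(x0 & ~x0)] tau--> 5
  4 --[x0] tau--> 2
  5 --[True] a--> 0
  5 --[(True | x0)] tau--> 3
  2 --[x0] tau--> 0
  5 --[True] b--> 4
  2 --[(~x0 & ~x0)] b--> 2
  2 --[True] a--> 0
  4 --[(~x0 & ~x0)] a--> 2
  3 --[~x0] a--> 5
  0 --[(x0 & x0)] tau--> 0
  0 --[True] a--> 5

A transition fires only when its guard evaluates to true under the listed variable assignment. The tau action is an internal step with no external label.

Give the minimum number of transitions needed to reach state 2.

Layered search for 2:
  Layer 0: {0}
  Layer 1: {5}
  Layer 2: {3,4}
  Layer 3: {2}
2 enters at depth 3; path a·b·tau

Answer: 3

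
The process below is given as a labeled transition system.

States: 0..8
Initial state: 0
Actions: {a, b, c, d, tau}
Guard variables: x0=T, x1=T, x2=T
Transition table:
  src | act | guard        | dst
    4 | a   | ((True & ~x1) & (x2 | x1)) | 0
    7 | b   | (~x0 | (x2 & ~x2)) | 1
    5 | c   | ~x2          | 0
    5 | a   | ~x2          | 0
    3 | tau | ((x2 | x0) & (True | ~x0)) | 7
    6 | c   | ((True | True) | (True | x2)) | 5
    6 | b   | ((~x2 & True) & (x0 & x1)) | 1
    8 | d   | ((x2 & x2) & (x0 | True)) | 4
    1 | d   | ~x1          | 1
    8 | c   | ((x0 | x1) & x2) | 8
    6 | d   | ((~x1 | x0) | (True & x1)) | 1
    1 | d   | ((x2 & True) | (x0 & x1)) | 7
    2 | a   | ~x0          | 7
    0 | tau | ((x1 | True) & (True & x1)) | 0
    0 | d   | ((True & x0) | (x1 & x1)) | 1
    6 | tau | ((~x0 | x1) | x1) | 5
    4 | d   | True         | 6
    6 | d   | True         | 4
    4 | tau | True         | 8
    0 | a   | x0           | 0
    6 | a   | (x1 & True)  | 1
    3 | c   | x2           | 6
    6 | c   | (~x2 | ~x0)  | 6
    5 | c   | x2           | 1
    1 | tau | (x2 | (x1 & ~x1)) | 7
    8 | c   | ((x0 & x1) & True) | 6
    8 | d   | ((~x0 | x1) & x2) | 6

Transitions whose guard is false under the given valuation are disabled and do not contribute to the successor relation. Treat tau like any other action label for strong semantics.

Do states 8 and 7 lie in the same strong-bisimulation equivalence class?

Compute ~ classes (split until stable):
  π0 = {{0,1,2,3,4,5,6,7,8}}
  π1 = {{0},{1,4},{2,7},{3},{5},{6},{8}}
  π2 = {{0},{1},{2,7},{3},{4},{5},{6},{8}}
stable after 3 split(s): 8 block(s)
[8]={8}  [7]={2,7}

Answer: NOT BISIMILAR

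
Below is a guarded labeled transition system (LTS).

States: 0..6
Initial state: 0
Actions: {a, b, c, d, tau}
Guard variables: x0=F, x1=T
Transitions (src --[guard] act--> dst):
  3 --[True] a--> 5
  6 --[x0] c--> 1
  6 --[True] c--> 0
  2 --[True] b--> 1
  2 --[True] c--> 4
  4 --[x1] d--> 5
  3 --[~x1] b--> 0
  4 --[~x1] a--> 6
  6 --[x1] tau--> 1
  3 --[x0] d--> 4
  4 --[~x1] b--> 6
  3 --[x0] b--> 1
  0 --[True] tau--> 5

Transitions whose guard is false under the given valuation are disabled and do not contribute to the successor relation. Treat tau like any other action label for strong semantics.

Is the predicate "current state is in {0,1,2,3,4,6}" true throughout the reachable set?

Allowed set {0,1,2,3,4,6}
Reach set: {0,5}
  0: ✓
  5: ✗ unsafe
reach 5 via tau — violates

Answer: INVARIANT VIOLATED at state 5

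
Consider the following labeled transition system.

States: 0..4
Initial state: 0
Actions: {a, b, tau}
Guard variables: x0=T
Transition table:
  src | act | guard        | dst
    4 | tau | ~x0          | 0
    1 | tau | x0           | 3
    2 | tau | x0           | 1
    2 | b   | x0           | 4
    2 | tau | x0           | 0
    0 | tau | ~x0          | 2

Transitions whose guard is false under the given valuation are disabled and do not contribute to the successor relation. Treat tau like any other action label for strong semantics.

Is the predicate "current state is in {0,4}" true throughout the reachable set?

Answer: INVARIANT HOLDS

Working:
Allowed set {0,4}
Reachable = {0}
  0: ✓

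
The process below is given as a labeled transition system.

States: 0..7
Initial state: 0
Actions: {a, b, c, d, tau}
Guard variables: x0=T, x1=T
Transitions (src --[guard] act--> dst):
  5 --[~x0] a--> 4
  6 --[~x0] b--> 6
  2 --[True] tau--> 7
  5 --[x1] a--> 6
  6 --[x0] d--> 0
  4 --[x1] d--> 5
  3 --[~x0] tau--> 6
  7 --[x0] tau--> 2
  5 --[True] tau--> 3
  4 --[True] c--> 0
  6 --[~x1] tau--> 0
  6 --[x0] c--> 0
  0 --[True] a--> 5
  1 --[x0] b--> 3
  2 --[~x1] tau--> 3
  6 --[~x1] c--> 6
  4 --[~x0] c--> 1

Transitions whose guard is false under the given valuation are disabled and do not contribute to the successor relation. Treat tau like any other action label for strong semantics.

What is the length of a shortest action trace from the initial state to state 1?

Breadth-first toward 1:
  Layer 0: {0}
  Layer 1: {5}
  Layer 2: {3,6}
1 never appears.

Answer: UNREACHABLE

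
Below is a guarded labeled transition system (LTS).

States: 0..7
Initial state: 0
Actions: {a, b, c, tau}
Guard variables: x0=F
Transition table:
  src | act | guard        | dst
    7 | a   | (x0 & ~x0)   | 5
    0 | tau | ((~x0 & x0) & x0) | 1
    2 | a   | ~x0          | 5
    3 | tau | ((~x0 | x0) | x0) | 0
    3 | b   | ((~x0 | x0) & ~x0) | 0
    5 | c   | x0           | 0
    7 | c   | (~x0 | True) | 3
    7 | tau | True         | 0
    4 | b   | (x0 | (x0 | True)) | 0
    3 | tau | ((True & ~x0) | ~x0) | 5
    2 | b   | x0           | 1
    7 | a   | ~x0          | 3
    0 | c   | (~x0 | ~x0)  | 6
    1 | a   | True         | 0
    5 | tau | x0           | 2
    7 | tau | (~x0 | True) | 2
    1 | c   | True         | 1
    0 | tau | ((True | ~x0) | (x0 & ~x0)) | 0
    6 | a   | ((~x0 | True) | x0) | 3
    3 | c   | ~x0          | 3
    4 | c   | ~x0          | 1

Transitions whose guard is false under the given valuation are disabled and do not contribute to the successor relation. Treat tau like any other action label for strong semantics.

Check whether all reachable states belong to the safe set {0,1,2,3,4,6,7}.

Answer: INVARIANT VIOLATED at state 5

Analysis:
Allowed set {0,1,2,3,4,6,7}
R = {0,3,5,6}
  0: ✓
  3: ✓
  5: ✗ unsafe
  6: ✓
witness against invariant: c·a·tau → 5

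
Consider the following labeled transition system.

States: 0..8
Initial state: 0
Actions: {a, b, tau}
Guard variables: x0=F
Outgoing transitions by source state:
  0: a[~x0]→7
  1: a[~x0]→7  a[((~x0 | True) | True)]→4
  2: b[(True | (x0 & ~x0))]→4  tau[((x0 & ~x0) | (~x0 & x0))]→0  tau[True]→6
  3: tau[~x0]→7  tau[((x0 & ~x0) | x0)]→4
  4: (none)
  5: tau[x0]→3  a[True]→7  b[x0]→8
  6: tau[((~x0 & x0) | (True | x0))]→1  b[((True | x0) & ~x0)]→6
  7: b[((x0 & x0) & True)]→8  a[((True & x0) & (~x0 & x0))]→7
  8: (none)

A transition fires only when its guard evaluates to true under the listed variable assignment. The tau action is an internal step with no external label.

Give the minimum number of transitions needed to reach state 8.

Answer: UNREACHABLE

Working:
Breadth-first toward 8:
  L0 = {0}
  L1 = {7}
8 never appears.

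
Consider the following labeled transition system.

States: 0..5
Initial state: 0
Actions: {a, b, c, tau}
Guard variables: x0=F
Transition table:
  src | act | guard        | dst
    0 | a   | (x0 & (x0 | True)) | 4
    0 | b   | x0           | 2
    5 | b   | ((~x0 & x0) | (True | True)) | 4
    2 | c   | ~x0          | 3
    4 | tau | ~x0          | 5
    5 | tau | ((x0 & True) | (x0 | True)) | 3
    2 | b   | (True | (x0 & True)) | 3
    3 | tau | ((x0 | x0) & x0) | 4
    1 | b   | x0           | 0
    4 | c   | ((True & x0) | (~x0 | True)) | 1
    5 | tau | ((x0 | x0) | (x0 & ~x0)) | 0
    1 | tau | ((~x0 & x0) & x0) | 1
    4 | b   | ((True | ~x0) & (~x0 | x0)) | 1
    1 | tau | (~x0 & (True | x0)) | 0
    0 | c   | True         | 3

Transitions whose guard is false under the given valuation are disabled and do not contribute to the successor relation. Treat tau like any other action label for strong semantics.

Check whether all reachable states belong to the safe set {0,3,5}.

Safe = {0,3,5}
Reach set: {0,3}
  0: safe
  3: safe

Answer: INVARIANT HOLDS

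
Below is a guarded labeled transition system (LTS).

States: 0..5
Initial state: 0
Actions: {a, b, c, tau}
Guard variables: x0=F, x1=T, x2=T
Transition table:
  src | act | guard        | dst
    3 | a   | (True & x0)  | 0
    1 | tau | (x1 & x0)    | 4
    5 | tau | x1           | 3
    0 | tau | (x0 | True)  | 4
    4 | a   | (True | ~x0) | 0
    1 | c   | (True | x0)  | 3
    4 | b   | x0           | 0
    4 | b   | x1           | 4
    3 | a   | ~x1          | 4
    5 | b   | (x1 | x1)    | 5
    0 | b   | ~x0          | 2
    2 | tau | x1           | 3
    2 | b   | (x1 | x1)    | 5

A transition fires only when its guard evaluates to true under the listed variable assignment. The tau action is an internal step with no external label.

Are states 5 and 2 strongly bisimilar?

Compute ~ classes (split until stable):
  P[0] = {{0,1,2,3,4,5}}
  P[1] = {{0,2,5},{1},{3},{4}}
  P[2] = {{0},{1},{2,5},{3},{4}}
stable after 3 split(s): 5 block(s)
5∈{2,5}, 2∈{2,5}

Answer: BISIMILAR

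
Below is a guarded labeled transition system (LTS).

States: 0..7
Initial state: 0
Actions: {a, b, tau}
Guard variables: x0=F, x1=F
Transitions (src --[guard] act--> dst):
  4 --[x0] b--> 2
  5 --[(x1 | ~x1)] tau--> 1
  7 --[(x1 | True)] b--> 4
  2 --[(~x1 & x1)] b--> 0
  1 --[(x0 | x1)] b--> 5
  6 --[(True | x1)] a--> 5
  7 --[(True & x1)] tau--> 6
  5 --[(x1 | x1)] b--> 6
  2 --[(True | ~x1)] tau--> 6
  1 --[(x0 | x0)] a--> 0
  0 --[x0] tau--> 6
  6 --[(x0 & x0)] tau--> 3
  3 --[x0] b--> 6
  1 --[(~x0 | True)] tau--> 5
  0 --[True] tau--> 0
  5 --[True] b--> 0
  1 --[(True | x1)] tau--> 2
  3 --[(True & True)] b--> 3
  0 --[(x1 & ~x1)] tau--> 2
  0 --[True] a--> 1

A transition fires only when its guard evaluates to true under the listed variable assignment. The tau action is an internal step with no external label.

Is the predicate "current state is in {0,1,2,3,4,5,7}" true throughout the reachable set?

Answer: INVARIANT VIOLATED at state 6

Analysis:
Allowed set {0,1,2,3,4,5,7}
R = {0,1,2,5,6}
  0: safe
  1: safe
  2: safe
  5: safe
  6: outside
counterexample path to 6: a·tau·tau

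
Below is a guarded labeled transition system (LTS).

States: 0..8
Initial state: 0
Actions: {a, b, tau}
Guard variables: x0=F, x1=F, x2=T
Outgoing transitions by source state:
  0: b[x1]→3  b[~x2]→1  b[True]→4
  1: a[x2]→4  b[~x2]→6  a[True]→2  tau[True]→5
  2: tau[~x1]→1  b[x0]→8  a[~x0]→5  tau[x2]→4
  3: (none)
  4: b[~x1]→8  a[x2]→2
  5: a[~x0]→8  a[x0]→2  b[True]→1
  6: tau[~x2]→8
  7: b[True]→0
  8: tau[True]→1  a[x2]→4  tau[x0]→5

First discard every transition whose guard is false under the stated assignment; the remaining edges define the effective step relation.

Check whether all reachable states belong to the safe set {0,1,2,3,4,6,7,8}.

Answer: INVARIANT VIOLATED at state 5

Working:
Allowed set {0,1,2,3,4,6,7,8}
R = {0,1,2,4,5,8}
  0: safe
  1: safe
  2: safe
  4: safe
  5: VIOLATES
  8: safe
witness against invariant: b·a·a → 5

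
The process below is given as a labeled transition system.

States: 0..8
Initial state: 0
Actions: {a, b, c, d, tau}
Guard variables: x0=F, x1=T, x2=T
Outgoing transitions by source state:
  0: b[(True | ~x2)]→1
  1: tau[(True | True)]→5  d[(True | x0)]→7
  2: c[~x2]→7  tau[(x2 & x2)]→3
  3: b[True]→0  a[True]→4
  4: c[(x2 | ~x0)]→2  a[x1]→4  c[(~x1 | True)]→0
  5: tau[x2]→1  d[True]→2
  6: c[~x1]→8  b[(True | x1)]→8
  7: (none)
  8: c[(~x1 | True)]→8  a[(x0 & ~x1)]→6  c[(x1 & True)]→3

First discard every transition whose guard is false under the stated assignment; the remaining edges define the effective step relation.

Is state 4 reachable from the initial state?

14 transition(s) survive guard evaluation.
L0 = {0}
L1 = {1}  now seen {0,1}
L2 = {5,7}  now seen {0,1,5,7}
L3 = {2}  now seen {0,1,2,5,7}
L4 = {3}  now seen {0,1,2,3,5,7}
L5 = {4}  now seen {0,1,2,3,4,5,7}
Reachable = {0,1,2,3,4,5,7}
Path to 4: b·tau·d·tau·a

Answer: REACHABLE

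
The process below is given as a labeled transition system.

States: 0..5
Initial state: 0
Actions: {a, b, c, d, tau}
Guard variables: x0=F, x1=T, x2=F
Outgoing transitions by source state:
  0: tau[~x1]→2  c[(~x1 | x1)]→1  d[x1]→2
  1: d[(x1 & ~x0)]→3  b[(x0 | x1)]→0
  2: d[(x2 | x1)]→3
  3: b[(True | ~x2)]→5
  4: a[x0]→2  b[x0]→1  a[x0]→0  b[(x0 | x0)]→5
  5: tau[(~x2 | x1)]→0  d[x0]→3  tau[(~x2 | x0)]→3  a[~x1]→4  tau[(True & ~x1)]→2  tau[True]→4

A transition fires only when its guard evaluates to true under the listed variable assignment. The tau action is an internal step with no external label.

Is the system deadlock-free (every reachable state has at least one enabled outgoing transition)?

Reach set: {0,1,2,3,4,5}
  0: c→1  d→2  [2 exit(s)]
  1: b→0  d→3  [2 exit(s)]
  2: d→3  [1 exit(s)]
  3: b→5  [1 exit(s)]
  4: ∅  [no exit]
  5: tau→0  tau→3  tau→4  [3 exit(s)]
witness 4: c·d·b·tau

Answer: DEADLOCK at state 4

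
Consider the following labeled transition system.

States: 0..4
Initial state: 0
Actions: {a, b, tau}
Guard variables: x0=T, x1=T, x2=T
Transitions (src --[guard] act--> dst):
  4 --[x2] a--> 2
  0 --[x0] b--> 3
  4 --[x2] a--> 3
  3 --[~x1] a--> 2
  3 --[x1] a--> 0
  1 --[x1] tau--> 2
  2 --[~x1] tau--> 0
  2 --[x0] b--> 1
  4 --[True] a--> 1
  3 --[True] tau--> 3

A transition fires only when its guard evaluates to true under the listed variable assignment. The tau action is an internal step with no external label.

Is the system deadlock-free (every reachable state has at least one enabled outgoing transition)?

Answer: DEADLOCK-FREE

Trace:
Reach set: {0,3}
  0: b→3  [deg 1]
  3: a→0  tau→3  [deg 2]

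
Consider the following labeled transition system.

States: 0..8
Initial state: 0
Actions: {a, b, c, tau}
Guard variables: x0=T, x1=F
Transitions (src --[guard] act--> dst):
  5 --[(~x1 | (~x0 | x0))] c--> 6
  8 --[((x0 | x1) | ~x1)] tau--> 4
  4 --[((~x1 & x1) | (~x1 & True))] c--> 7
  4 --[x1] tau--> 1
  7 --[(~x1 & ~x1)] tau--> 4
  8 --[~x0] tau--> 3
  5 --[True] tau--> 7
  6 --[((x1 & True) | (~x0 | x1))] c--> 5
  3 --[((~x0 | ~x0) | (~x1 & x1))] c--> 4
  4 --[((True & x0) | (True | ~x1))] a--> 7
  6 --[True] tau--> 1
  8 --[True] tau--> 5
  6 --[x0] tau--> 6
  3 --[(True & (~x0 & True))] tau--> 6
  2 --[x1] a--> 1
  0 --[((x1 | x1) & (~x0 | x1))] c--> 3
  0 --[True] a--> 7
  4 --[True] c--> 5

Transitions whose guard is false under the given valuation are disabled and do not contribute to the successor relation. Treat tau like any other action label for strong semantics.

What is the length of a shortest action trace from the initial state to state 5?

Breadth-first toward 5:
  Layer 0: {0}
  Layer 1: {7}
  Layer 2: {4}
  Layer 3: {5}
5 enters at depth 3; path a·tau·c

Answer: 3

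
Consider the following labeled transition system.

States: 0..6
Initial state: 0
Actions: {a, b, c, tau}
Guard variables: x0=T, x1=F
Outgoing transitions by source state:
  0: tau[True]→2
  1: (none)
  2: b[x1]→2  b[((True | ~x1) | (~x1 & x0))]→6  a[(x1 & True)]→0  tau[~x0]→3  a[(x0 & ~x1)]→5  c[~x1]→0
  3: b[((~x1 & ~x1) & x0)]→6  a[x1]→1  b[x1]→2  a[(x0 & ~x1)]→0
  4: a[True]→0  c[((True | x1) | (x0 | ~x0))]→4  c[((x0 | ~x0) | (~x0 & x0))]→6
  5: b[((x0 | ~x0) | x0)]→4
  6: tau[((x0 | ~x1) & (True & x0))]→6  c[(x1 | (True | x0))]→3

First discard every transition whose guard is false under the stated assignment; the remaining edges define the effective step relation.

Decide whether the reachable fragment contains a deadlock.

Reach set: {0,2,3,4,5,6}
  0: tau→2  [deg 1]
  2: a→5  b→6  c→0  [deg 3]
  3: a→0  b→6  [deg 2]
  4: a→0  c→4  c→6  [deg 3]
  5: b→4  [deg 1]
  6: c→3  tau→6  [deg 2]

Answer: DEADLOCK-FREE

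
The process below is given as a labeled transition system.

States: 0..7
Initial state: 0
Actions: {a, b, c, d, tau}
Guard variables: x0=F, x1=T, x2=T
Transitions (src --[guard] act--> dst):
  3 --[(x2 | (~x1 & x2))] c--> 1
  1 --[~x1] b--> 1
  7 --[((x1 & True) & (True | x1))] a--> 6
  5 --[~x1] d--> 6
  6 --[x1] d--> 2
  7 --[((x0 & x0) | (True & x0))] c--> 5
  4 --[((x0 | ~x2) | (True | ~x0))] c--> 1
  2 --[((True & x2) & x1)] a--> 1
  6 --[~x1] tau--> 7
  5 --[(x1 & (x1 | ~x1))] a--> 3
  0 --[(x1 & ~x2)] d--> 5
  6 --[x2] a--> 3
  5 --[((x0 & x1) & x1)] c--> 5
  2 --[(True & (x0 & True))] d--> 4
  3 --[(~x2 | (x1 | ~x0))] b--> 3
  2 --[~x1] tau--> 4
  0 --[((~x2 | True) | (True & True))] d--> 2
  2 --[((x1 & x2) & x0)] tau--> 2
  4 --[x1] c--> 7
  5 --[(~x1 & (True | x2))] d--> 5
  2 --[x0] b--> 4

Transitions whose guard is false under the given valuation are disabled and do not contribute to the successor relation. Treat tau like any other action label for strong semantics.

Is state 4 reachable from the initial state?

Answer: UNREACHABLE

Trace:
10 transition(s) survive guard evaluation.
L0 = {0}
L1 = {2}  cumulative {0,2}
L2 = {1}  cumulative {0,1,2}
Reach set: {0,1,2}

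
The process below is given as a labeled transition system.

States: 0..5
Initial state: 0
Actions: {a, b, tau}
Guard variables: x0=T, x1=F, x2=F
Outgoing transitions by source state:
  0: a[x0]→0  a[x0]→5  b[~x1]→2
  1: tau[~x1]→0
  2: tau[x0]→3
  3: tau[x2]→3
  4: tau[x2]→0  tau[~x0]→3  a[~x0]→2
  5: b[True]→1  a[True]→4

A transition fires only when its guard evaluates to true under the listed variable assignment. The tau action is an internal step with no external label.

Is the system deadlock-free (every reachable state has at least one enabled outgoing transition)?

Reachable = {0,1,2,3,4,5}
  0: a→0  a→5  b→2  [3 out]
  1: tau→0  [1 out]
  2: tau→3  [1 out]
  3: ∅  [no exit]
  4: ∅  [no exit]
  5: a→4  b→1  [2 out]
Path to 3: b·tau

Answer: DEADLOCK at state 3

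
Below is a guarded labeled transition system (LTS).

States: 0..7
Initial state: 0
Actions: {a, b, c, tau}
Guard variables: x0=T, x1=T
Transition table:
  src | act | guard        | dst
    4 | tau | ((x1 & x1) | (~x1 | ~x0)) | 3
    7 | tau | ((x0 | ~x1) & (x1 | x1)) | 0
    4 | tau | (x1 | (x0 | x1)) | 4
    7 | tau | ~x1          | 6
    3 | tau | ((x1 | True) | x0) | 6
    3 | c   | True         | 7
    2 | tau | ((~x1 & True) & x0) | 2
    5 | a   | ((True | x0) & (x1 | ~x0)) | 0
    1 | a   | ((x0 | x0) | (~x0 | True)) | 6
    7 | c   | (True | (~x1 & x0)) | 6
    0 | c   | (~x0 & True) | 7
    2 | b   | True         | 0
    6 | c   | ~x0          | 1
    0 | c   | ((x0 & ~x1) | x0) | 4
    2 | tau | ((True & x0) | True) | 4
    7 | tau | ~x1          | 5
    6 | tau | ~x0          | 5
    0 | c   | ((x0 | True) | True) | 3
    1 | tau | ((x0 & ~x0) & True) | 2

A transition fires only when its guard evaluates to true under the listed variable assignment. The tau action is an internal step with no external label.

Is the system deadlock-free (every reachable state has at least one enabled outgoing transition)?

Answer: DEADLOCK at state 6

Trace:
Reach set: {0,3,4,6,7}
  0: c→3  c→4  [deg 2]
  3: c→7  tau→6  [deg 2]
  4: tau→3  tau→4  [deg 2]
  6: ∅  [STUCK]
  7: c→6  tau→0  [deg 2]
trace reaching 6: c·tau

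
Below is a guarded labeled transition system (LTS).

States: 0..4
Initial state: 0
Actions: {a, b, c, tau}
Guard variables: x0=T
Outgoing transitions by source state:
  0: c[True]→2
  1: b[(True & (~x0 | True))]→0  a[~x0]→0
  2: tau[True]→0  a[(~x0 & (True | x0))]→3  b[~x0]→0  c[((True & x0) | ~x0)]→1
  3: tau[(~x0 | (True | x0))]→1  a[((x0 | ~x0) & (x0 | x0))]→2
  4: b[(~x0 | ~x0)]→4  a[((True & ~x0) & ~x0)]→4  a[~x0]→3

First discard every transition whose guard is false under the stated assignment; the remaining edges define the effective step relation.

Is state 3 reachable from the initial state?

Guard filter leaves 6 enabled edge(s).
depth 0: {0}
depth 1: {2}  cumulative {0,2}
depth 2: {1}  cumulative {0,1,2}
Reachable = {0,1,2}

Answer: UNREACHABLE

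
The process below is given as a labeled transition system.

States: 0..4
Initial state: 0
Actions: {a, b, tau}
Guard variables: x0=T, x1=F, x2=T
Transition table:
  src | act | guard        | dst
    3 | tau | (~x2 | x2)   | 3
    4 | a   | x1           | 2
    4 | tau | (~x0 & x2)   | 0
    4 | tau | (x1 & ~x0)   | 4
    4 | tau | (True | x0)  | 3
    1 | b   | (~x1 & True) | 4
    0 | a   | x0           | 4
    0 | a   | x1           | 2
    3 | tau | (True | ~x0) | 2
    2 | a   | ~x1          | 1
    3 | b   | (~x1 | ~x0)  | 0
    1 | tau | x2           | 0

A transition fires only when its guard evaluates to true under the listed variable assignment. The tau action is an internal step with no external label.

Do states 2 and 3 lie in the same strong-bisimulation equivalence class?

Bisimulation quotient by refinement:
  π0 = {{0,1,2,3,4}}
  π1 = {{0,2},{1,3},{4}}
  π2 = {{0},{1},{2},{3},{4}}
5 equivalence class(es) (converged in 3)
[2]={2}  [3]={3}

Answer: NOT BISIMILAR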